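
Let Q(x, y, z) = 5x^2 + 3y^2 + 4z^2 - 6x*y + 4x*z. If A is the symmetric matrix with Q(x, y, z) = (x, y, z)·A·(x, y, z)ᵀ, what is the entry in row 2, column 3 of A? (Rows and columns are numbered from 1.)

The coefficient of y·z in Q is 0. For a symmetric A this equals A[2,3] + A[3,2] = 2·A[2,3].
So A[2,3] = 0/2 = 0.

0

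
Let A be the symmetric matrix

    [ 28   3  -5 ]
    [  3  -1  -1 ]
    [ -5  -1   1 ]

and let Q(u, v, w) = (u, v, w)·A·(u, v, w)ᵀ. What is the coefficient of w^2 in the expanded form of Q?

The coefficient of w^2 is the diagonal entry A[3,3] = 1.

1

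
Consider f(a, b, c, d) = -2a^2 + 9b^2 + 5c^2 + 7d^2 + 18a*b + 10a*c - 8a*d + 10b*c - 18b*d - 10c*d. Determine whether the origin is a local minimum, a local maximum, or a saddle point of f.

saddle point

The Hessian at the origin is H = [[-4, 18, 10, -8], [18, 18, 10, -18], [10, 10, 10, -10], [-8, -18, -10, 14]].
Applying the same elementary operations to the rows and columns of H produces a congruent diagonal matrix with entries -4, 99, 40/9, 6/11.
Counting signs: 3 positive, 1 negative.
H is indefinite, so the origin is a saddle point.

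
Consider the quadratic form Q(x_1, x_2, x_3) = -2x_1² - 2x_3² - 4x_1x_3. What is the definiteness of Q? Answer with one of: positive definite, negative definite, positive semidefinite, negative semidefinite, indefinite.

The associated matrix is A = [[-2, 0, -2], [0, 0, 0], [-2, 0, -2]].
Symmetric row and column elimination reduces A to a congruent diagonal form with pivots -2, 0, 0.
Counting signs: 1 negative, 2 zero.
Hence Q is negative semidefinite.

negative semidefinite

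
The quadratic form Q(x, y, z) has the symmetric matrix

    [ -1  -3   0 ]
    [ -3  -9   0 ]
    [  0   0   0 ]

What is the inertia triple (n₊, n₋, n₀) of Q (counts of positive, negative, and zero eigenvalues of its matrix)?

Applying the same elementary operations to the rows and columns of A produces a congruent diagonal matrix with entries -1, 0, 0.
That gives 1 negative, 2 zero pivots.

(0, 1, 2)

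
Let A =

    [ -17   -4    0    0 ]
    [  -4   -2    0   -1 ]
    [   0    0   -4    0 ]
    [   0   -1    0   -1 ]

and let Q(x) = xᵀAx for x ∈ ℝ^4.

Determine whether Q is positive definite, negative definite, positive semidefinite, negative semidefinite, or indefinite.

negative definite

Leading principal minors: Δ_1 = -17, Δ_2 = 18, Δ_3 = -72, Δ_4 = 4.
The signs alternate starting with Δ_1 < 0, so by Sylvester's criterion Q is negative definite.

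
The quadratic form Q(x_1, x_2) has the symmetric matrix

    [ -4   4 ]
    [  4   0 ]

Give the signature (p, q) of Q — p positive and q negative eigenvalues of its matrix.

Row-reducing A symmetrically gives the diagonal entries -4, 4.
That gives 1 positive, 1 negative pivots.

(1, 1)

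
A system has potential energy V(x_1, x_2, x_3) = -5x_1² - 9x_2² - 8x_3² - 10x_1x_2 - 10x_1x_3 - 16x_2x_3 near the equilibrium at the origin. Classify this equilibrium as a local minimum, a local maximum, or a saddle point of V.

The Hessian at the origin is H = [[-10, -10, -10], [-10, -18, -16], [-10, -16, -16]].
Row-reducing H symmetrically gives the diagonal entries -10, -8, -3/2.
Counting signs: 3 negative.
H is negative definite, so the origin is a strict local maximum.

local maximum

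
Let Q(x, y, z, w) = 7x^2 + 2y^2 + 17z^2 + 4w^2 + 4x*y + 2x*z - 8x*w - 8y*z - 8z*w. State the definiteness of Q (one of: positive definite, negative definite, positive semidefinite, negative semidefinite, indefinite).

positive definite

The associated matrix is A = [[7, 2, 1, -4], [2, 2, -4, 0], [1, -4, 17, -4], [-4, 0, -4, 4]].
Applying the same elementary operations to the rows and columns of A produces a congruent diagonal matrix with entries 7, 10/7, 4, 4/5.
So there are 4 positive pivots.
Hence Q is positive definite.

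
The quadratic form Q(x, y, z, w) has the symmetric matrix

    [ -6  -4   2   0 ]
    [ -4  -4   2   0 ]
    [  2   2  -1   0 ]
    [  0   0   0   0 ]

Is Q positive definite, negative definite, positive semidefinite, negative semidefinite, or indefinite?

Symmetric row and column elimination reduces A to a congruent diagonal form with pivots -6, -4/3, 0, 0.
So there are 2 negative, 2 zero pivots.
Hence Q is negative semidefinite.

negative semidefinite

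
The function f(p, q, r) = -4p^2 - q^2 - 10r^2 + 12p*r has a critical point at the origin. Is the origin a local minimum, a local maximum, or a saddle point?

The Hessian at the origin is H = [[-8, 0, 12], [0, -2, 0], [12, 0, -20]].
Congruent diagonalization of H (simultaneous row and column reduction) yields pivots -8, -2, -2.
That gives 3 negative pivots.
H is negative definite, so the origin is a strict local maximum.

local maximum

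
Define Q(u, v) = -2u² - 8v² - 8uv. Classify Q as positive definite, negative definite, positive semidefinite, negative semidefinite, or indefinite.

The symmetric matrix of Q is [[-2, -4], [-4, -8]].
For the 2×2 matrix [[-2, -4], [-4, -8]]: det = -2·-8 − (-4)² = 0, trace = -10.
det = 0 so one eigenvalue is zero; the form is semidefinite with the sign of the trace.

negative semidefinite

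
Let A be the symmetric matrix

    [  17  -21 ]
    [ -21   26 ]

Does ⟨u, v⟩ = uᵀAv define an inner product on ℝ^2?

Leading principal minors: Δ_1 = 17, Δ_2 = 1.
All leading principal minors are positive, so by Sylvester's criterion Q is positive definite.
⟨·,·⟩ is an inner product exactly when A is positive definite.

yes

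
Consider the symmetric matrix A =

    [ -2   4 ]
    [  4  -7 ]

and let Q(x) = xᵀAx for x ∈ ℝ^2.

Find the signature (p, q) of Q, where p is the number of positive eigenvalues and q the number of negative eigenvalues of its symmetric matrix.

Congruent diagonalization of A (simultaneous row and column reduction) yields pivots -2, 1.
Counting signs: 1 positive, 1 negative.

(1, 1)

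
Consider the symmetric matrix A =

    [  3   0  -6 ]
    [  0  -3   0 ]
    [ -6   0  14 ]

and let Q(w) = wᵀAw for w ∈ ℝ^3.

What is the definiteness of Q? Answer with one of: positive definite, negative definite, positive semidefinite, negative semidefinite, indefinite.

indefinite

Symmetric row and column elimination reduces A to a congruent diagonal form with pivots 3, -3, 2.
Counting signs: 2 positive, 1 negative.
Hence Q is indefinite.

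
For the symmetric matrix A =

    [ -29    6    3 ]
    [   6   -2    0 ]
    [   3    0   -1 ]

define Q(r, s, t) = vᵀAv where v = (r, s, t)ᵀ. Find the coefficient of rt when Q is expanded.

The coefficient of rt is A[1,3] + A[3,1] = 2·3 = 6.

6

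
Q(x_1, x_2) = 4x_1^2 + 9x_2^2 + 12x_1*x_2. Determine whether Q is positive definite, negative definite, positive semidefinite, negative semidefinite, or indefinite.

The symmetric matrix is A = [[4, 6], [6, 9]].
Row-reducing A symmetrically gives the diagonal entries 4, 0.
So there are 1 positive, 1 zero pivots.
Hence Q is positive semidefinite.

positive semidefinite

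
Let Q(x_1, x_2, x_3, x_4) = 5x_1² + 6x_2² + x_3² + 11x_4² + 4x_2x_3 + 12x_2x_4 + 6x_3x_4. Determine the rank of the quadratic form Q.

4

The associated matrix is A = [[5, 0, 0, 0], [0, 6, 2, 6], [0, 2, 1, 3], [0, 6, 3, 11]].
Applying the same elementary operations to the rows and columns of A produces a congruent diagonal matrix with entries 5, 6, 1/3, 2.
Counting signs: 4 positive.
The rank is the number of nonzero pivots: 4.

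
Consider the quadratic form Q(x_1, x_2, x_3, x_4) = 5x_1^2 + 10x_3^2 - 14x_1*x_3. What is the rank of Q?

Write A = [[5, 0, -7, 0], [0, 0, 0, 0], [-7, 0, 10, 0], [0, 0, 0, 0]].
Congruent diagonalization of A (simultaneous row and column reduction) yields pivots 5, 0, 1/5, 0.
So there are 2 positive, 2 zero pivots.
The rank is the number of nonzero pivots: 2.

2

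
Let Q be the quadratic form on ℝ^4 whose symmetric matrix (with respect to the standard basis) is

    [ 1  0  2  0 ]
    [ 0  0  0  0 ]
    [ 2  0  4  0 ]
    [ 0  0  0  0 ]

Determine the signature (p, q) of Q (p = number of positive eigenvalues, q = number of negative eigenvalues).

Row-reducing A symmetrically gives the diagonal entries 1, 0, 0, 0.
That gives 1 positive, 3 zero pivots.

(1, 0)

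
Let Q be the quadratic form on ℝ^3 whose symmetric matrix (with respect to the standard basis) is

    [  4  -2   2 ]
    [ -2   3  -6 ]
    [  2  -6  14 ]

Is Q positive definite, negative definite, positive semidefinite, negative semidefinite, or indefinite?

Symmetric row and column elimination reduces A to a congruent diagonal form with pivots 4, 2, 1/2.
That gives 3 positive pivots.
Hence Q is positive definite.

positive definite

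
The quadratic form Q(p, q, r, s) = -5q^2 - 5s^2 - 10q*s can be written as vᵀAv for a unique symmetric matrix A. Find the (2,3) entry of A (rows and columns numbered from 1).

0

The coefficient of q·r in Q is 0. For a symmetric A this equals A[2,3] + A[3,2] = 2·A[2,3].
So A[2,3] = 0/2 = 0.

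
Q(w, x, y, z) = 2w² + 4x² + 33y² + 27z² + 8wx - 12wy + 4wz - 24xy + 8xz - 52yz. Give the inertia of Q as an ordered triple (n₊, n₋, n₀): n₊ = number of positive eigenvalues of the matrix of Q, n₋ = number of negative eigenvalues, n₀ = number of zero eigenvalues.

(2, 2, 0)

The associated matrix is A = [[2, 4, -6, 2], [4, 4, -12, 4], [-6, -12, 33, -26], [2, 4, -26, 27]].
Row-reducing A symmetrically gives the diagonal entries 2, -4, 15, -5/3.
Counting signs: 2 positive, 2 negative.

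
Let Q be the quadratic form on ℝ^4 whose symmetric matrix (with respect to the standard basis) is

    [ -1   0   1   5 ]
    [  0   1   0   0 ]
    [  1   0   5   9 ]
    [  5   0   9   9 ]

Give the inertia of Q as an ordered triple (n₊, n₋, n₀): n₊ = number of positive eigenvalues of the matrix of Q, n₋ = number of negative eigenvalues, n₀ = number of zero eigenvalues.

(3, 1, 0)

Congruent diagonalization of A (simultaneous row and column reduction) yields pivots -1, 1, 6, 4/3.
So there are 3 positive, 1 negative pivots.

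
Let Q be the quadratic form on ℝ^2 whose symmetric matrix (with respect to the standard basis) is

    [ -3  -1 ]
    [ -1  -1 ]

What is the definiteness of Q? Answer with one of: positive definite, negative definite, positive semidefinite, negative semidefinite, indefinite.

Leading principal minors: Δ_1 = -3, Δ_2 = 2.
The signs alternate starting with Δ_1 < 0, so by Sylvester's criterion Q is negative definite.

negative definite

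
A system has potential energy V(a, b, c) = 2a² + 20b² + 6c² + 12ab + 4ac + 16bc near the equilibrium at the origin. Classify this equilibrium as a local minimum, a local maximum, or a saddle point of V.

The Hessian at the origin is H = [[4, 12, 4], [12, 40, 16], [4, 16, 12]].
Applying the same elementary operations to the rows and columns of H produces a congruent diagonal matrix with entries 4, 4, 4.
So there are 3 positive pivots.
H is positive definite, so the origin is a strict local minimum.

local minimum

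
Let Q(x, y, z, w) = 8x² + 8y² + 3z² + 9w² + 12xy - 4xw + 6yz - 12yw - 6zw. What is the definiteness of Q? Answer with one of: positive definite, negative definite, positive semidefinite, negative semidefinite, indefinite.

The symmetric matrix of Q is A = [[8, 6, 0, -2], [6, 8, 3, -6], [0, 3, 3, -3], [-2, -6, -3, 9]].
Leading principal minors: Δ_1 = 8, Δ_2 = 28, Δ_3 = 12, Δ_4 = 12.
All leading principal minors are positive, so by Sylvester's criterion Q is positive definite.

positive definite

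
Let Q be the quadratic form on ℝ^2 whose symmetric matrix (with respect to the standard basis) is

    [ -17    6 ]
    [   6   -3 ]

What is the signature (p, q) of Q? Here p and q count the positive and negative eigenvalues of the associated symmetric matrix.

(0, 2)

Congruent diagonalization of A (simultaneous row and column reduction) yields pivots -17, -15/17.
Counting signs: 2 negative.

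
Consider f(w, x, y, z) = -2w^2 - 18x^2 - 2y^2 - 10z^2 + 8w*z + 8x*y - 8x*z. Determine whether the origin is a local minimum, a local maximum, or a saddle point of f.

local maximum

The Hessian at the origin is H = [[-4, 0, 0, 8], [0, -36, 8, -8], [0, 8, -4, 0], [8, -8, 0, -20]].
An LDLᵀ factorisation of H has diagonal entries -4, -36, -20/9, -4/5.
So there are 4 negative pivots.
H is negative definite, so the origin is a strict local maximum.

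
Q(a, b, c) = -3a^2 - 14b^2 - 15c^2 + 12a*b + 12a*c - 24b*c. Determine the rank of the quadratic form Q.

Write A = [[-3, 6, 6], [6, -14, -12], [6, -12, -15]].
Congruent diagonalization of A (simultaneous row and column reduction) yields pivots -3, -2, -3.
Counting signs: 3 negative.
The rank is the number of nonzero pivots: 3.

3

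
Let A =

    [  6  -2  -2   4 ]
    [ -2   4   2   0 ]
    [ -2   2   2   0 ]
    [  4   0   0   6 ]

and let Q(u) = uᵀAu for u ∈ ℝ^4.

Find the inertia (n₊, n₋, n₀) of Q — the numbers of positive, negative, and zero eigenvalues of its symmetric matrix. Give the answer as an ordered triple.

Applying the same elementary operations to the rows and columns of A produces a congruent diagonal matrix with entries 6, 10/3, 4/5, 2.
So there are 4 positive pivots.

(4, 0, 0)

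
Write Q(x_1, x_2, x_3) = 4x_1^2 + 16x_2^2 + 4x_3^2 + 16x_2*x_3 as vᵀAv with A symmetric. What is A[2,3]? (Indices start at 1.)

8

The coefficient of x_2·x_3 in Q is 16. For a symmetric A this equals A[2,3] + A[3,2] = 2·A[2,3].
So A[2,3] = 16/2 = 8.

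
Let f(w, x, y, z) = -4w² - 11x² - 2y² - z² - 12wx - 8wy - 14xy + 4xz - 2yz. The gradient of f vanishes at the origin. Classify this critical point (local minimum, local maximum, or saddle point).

The Hessian at the origin is H = [[-8, -12, -8, 0], [-12, -22, -14, 4], [-8, -14, -4, -2], [0, 4, -2, -2]].
Row-reducing H symmetrically gives the diagonal entries -8, -4, 5, -6/5.
Counting signs: 1 positive, 3 negative.
H is indefinite, so the origin is a saddle point.

saddle point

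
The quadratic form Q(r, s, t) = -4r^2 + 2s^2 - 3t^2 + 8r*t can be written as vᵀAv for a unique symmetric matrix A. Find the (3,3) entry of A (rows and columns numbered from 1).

-3

The coefficient of t^2 in Q is -3, and that is exactly A[3,3].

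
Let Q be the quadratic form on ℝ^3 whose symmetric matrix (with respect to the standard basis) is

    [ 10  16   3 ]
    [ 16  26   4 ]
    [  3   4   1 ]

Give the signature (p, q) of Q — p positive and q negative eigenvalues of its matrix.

Symmetric row and column elimination reduces A to a congruent diagonal form with pivots 10, 2/5, -3/2.
So there are 2 positive, 1 negative pivots.

(2, 1)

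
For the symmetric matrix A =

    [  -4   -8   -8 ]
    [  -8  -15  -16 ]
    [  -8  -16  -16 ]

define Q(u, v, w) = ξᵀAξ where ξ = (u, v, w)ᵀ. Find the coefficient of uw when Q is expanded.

-16

The coefficient of uw is A[1,3] + A[3,1] = 2·(-8) = -16.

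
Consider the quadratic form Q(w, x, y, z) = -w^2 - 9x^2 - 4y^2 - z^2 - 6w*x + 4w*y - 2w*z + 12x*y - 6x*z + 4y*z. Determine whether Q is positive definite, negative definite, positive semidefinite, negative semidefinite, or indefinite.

negative semidefinite

Write A = [[-1, -3, 2, -1], [-3, -9, 6, -3], [2, 6, -4, 2], [-1, -3, 2, -1]].
Congruent diagonalization of A (simultaneous row and column reduction) yields pivots -1, 0, 0, 0.
So there are 1 negative, 3 zero pivots.
Hence Q is negative semidefinite.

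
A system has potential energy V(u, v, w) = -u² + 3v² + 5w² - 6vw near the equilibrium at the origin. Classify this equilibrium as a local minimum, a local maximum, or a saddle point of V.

The Hessian at the origin is H = [[-2, 0, 0], [0, 6, -6], [0, -6, 10]].
Row-reducing H symmetrically gives the diagonal entries -2, 6, 4.
Counting signs: 2 positive, 1 negative.
H is indefinite, so the origin is a saddle point.

saddle point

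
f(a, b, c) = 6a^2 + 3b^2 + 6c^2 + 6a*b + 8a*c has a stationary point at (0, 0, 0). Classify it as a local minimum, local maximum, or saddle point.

The Hessian at the origin is H = [[12, 6, 8], [6, 6, 0], [8, 0, 12]].
Row-reducing H symmetrically gives the diagonal entries 12, 3, 4/3.
Counting signs: 3 positive.
H is positive definite, so the origin is a strict local minimum.

local minimum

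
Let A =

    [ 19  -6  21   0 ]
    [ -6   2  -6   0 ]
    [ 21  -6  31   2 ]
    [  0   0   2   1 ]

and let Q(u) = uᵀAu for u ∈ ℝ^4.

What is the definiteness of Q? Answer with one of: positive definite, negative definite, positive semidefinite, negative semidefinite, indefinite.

positive semidefinite

Applying the same elementary operations to the rows and columns of A produces a congruent diagonal matrix with entries 19, 2/19, 4, 0.
So there are 3 positive, 1 zero pivots.
Hence Q is positive semidefinite.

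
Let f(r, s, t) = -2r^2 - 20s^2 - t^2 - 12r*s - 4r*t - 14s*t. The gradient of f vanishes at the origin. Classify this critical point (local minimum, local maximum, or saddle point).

The Hessian at the origin is H = [[-4, -12, -4], [-12, -40, -14], [-4, -14, -2]].
An LDLᵀ factorisation of H has diagonal entries -4, -4, 3.
Counting signs: 1 positive, 2 negative.
H is indefinite, so the origin is a saddle point.

saddle point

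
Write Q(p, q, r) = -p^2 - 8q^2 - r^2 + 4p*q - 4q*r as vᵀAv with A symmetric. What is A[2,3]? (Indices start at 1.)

The coefficient of q·r in Q is -4. For a symmetric A this equals A[2,3] + A[3,2] = 2·A[2,3].
So A[2,3] = -4/2 = -2.

-2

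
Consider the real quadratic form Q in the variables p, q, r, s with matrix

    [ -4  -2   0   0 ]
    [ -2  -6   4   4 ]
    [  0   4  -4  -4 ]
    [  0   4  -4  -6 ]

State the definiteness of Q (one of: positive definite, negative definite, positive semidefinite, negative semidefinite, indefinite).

negative definite

Leading principal minors: Δ_1 = -4, Δ_2 = 20, Δ_3 = -16, Δ_4 = 32.
The signs alternate starting with Δ_1 < 0, so by Sylvester's criterion Q is negative definite.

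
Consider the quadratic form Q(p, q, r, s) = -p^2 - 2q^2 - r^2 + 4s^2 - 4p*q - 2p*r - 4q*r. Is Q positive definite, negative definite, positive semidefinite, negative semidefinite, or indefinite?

The symmetric matrix is A = [[-1, -2, -1, 0], [-2, -2, -2, 0], [-1, -2, -1, 0], [0, 0, 0, 4]].
Row-reducing A symmetrically gives the diagonal entries -1, 2, 0, 4.
Counting signs: 2 positive, 1 negative, 1 zero.
Hence Q is indefinite.

indefinite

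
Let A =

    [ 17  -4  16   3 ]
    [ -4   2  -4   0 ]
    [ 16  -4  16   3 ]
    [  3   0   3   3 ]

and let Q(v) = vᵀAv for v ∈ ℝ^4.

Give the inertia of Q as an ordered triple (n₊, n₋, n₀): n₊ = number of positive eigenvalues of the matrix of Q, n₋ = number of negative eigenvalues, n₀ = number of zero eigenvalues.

Congruent diagonalization of A (simultaneous row and column reduction) yields pivots 17, 18/17, 8/9, 15/8.
Counting signs: 4 positive.

(4, 0, 0)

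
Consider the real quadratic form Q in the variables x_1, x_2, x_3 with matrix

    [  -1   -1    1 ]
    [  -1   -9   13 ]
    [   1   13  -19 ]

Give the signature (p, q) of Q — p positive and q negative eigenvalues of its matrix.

Congruent diagonalization of A (simultaneous row and column reduction) yields pivots -1, -8, 0.
That gives 2 negative, 1 zero pivots.

(0, 2)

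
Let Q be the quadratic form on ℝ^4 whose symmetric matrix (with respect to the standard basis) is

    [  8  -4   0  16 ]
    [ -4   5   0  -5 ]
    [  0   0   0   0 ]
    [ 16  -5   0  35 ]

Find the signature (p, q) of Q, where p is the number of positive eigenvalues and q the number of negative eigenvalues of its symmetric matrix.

(2, 0)

Applying the same elementary operations to the rows and columns of A produces a congruent diagonal matrix with entries 8, 3, 0, 0.
So there are 2 positive, 2 zero pivots.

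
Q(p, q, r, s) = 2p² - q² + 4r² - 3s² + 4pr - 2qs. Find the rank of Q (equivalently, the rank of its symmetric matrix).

The symmetric matrix is A = [[2, 0, 2, 0], [0, -1, 0, -1], [2, 0, 4, 0], [0, -1, 0, -3]].
Symmetric row and column elimination reduces A to a congruent diagonal form with pivots 2, -1, 2, -2.
Counting signs: 2 positive, 2 negative.
The rank is the number of nonzero pivots: 4.

4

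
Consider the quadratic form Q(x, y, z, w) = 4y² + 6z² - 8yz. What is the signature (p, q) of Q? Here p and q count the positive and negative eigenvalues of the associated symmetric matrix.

(2, 0)

The associated matrix is A = [[0, 0, 0, 0], [0, 4, -4, 0], [0, -4, 6, 0], [0, 0, 0, 0]].
Applying the same elementary operations to the rows and columns of A produces a congruent diagonal matrix with entries 0, 4, 2, 0.
Counting signs: 2 positive, 2 zero.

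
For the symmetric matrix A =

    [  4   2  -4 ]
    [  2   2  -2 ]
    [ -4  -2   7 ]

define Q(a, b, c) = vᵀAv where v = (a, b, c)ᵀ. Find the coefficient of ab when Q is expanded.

4

The coefficient of ab is A[1,2] + A[2,1] = 2·2 = 4.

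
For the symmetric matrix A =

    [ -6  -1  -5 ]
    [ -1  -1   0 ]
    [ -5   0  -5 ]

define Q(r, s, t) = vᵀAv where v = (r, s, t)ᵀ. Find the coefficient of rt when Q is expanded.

The coefficient of rt is A[1,3] + A[3,1] = 2·(-5) = -10.

-10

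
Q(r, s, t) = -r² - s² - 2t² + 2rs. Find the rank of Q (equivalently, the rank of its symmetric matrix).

Write A = [[-1, 1, 0], [1, -1, 0], [0, 0, -2]].
Congruent diagonalization of A (simultaneous row and column reduction) yields pivots -1, 0, -2.
Counting signs: 2 negative, 1 zero.
The rank is the number of nonzero pivots: 2.

2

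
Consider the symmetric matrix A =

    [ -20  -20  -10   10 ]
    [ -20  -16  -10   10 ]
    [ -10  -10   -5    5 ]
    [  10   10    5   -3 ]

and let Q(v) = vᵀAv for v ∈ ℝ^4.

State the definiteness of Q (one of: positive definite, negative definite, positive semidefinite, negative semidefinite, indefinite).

indefinite

Congruent diagonalization of A (simultaneous row and column reduction) yields pivots -20, 4, 0, 2.
Counting signs: 2 positive, 1 negative, 1 zero.
Hence Q is indefinite.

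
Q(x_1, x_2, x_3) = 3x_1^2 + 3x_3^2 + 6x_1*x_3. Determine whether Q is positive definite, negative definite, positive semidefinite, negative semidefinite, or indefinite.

positive semidefinite

The symmetric matrix is A = [[3, 0, 3], [0, 0, 0], [3, 0, 3]].
Congruent diagonalization of A (simultaneous row and column reduction) yields pivots 3, 0, 0.
Counting signs: 1 positive, 2 zero.
Hence Q is positive semidefinite.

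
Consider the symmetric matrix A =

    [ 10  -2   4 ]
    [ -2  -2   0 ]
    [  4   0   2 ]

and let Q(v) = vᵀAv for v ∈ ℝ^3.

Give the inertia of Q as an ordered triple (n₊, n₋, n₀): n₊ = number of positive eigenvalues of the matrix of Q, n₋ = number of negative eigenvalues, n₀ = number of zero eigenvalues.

An LDLᵀ factorisation of A has diagonal entries 10, -12/5, 2/3.
That gives 2 positive, 1 negative pivots.

(2, 1, 0)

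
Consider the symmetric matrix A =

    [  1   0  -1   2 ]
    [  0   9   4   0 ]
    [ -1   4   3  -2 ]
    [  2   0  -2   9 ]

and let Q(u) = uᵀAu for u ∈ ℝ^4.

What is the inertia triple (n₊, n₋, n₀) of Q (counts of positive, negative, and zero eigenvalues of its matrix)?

Applying the same elementary operations to the rows and columns of A produces a congruent diagonal matrix with entries 1, 9, 2/9, 5.
Counting signs: 4 positive.

(4, 0, 0)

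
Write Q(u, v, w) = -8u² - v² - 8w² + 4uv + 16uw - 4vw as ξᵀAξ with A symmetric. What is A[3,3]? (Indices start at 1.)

The coefficient of w² in Q is -8, and that is exactly A[3,3].

-8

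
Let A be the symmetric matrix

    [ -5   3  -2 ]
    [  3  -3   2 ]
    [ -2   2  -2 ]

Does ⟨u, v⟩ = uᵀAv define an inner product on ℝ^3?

Leading principal minors: Δ_1 = -5, Δ_2 = 6, Δ_3 = -4.
The signs alternate starting with Δ_1 < 0, so by Sylvester's criterion Q is negative definite.
⟨·,·⟩ is an inner product exactly when A is positive definite.

no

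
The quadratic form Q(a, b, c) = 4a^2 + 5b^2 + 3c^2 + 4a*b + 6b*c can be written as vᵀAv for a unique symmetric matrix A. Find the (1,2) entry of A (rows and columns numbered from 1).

The coefficient of a·b in Q is 4. For a symmetric A this equals A[1,2] + A[2,1] = 2·A[1,2].
So A[1,2] = 4/2 = 2.

2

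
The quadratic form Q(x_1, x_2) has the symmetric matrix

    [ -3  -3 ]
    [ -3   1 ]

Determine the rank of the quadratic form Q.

Congruent diagonalization of A (simultaneous row and column reduction) yields pivots -3, 4.
That gives 1 positive, 1 negative pivots.
The rank is the number of nonzero pivots: 2.

2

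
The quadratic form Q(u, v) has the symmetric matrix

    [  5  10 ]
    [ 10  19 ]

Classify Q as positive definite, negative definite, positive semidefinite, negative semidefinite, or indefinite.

indefinite

Symmetric row and column elimination reduces A to a congruent diagonal form with pivots 5, -1.
That gives 1 positive, 1 negative pivots.
Hence Q is indefinite.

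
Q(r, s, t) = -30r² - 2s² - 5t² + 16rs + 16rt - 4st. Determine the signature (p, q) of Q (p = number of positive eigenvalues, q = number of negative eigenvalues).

(1, 2)

Write A = [[-30, 8, 8], [8, -2, -2], [8, -2, -5]].
An LDLᵀ factorisation of A has diagonal entries -30, 2/15, -3.
So there are 1 positive, 2 negative pivots.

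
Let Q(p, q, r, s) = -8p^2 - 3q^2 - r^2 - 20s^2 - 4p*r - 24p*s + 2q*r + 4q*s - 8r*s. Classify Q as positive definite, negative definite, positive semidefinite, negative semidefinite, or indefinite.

negative semidefinite

Write A = [[-8, 0, -2, -12], [0, -3, 1, 2], [-2, 1, -1, -4], [-12, 2, -4, -20]].
Row-reducing A symmetrically gives the diagonal entries -8, -3, -1/6, 0.
Counting signs: 3 negative, 1 zero.
Hence Q is negative semidefinite.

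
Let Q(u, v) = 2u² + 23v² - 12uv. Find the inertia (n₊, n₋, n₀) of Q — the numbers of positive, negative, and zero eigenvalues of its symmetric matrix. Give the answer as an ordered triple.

Write A = [[2, -6], [-6, 23]].
Applying the same elementary operations to the rows and columns of A produces a congruent diagonal matrix with entries 2, 5.
That gives 2 positive pivots.

(2, 0, 0)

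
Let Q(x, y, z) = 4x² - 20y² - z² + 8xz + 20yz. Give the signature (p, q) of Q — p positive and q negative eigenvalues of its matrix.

Write A = [[4, 0, 4], [0, -20, 10], [4, 10, -1]].
Symmetric row and column elimination reduces A to a congruent diagonal form with pivots 4, -20, 0.
So there are 1 positive, 1 negative, 1 zero pivots.

(1, 1)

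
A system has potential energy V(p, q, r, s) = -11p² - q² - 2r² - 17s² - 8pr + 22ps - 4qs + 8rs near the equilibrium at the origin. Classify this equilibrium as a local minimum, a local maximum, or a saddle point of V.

local maximum

The Hessian at the origin is H = [[-22, 0, -8, 22], [0, -2, 0, -4], [-8, 0, -4, 8], [22, -4, 8, -34]].
Congruent diagonalization of H (simultaneous row and column reduction) yields pivots -22, -2, -12/11, -4.
So there are 4 negative pivots.
H is negative definite, so the origin is a strict local maximum.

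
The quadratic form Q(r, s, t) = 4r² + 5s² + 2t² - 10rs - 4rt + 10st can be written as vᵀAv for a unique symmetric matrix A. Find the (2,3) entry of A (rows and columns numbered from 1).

5

The coefficient of s·t in Q is 10. For a symmetric A this equals A[2,3] + A[3,2] = 2·A[2,3].
So A[2,3] = 10/2 = 5.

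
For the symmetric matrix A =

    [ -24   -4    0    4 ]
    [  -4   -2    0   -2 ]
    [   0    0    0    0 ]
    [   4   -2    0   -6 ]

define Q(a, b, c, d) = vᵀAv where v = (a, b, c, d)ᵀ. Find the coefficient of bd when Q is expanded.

The coefficient of bd is A[2,4] + A[4,2] = 2·(-2) = -4.

-4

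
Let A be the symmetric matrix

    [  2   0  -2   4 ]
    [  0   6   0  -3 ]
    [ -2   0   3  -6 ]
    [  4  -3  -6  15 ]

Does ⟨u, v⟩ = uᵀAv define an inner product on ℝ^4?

yes

Symmetric row and column elimination reduces A to a congruent diagonal form with pivots 2, 6, 1, 3/2.
So there are 4 positive pivots.
Hence Q is positive definite.
⟨·,·⟩ is an inner product exactly when A is positive definite.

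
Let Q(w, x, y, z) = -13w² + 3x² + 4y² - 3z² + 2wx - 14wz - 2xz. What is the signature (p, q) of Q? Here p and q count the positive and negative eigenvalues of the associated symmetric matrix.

(2, 1)

The associated matrix is A = [[-13, 1, 0, -7], [1, 3, 0, -1], [0, 0, 4, 0], [-7, -1, 0, -3]].
Applying the same elementary operations to the rows and columns of A produces a congruent diagonal matrix with entries -13, 40/13, 4, 0.
Counting signs: 2 positive, 1 negative, 1 zero.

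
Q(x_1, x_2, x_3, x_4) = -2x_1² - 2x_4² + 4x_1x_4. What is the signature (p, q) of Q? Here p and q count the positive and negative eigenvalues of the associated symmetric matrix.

(0, 1)

The associated matrix is A = [[-2, 0, 0, 2], [0, 0, 0, 0], [0, 0, 0, 0], [2, 0, 0, -2]].
Symmetric row and column elimination reduces A to a congruent diagonal form with pivots -2, 0, 0, 0.
That gives 1 negative, 3 zero pivots.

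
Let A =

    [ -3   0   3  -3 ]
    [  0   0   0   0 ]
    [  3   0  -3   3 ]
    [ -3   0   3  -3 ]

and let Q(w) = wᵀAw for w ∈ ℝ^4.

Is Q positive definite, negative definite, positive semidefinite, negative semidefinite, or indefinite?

Congruent diagonalization of A (simultaneous row and column reduction) yields pivots -3, 0, 0, 0.
So there are 1 negative, 3 zero pivots.
Hence Q is negative semidefinite.

negative semidefinite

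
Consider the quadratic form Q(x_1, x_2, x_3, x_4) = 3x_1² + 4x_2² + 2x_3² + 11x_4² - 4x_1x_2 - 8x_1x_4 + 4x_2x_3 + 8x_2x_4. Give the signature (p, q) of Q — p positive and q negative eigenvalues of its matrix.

The symmetric matrix is A = [[3, -2, 0, -4], [-2, 4, 2, 4], [0, 2, 2, 0], [-4, 4, 0, 11]].
Row-reducing A symmetrically gives the diagonal entries 3, 8/3, 1/2, 3.
So there are 4 positive pivots.

(4, 0)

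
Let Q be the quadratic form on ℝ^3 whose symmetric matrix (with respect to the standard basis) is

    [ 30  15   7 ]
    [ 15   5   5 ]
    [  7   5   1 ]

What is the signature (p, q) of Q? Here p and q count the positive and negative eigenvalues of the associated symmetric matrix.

Applying the same elementary operations to the rows and columns of A produces a congruent diagonal matrix with entries 30, -5/2, 4/15.
That gives 2 positive, 1 negative pivots.

(2, 1)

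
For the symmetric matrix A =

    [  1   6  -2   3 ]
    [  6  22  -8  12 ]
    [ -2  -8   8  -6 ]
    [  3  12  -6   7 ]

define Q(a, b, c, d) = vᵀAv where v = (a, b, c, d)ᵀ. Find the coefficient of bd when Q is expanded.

24

The coefficient of bd is A[2,4] + A[4,2] = 2·12 = 24.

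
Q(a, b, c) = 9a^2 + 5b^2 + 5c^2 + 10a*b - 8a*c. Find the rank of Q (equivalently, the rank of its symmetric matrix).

The symmetric matrix is A = [[9, 5, -4], [5, 5, 0], [-4, 0, 5]].
Row-reducing A symmetrically gives the diagonal entries 9, 20/9, 1.
So there are 3 positive pivots.
The rank is the number of nonzero pivots: 3.

3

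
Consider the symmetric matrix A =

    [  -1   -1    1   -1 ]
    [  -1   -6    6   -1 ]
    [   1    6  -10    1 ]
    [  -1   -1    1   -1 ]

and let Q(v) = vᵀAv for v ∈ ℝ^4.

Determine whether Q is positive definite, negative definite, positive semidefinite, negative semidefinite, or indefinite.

Row-reducing A symmetrically gives the diagonal entries -1, -5, -4, 0.
So there are 3 negative, 1 zero pivots.
Hence Q is negative semidefinite.

negative semidefinite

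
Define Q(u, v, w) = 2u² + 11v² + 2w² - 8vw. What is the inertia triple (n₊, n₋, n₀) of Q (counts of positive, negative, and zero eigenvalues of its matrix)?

(3, 0, 0)

The associated matrix is A = [[2, 0, 0], [0, 11, -4], [0, -4, 2]].
An LDLᵀ factorisation of A has diagonal entries 2, 11, 6/11.
Counting signs: 3 positive.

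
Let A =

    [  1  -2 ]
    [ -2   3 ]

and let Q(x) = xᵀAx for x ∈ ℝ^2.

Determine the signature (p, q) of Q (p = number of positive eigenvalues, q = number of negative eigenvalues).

An LDLᵀ factorisation of A has diagonal entries 1, -1.
So there are 1 positive, 1 negative pivots.

(1, 1)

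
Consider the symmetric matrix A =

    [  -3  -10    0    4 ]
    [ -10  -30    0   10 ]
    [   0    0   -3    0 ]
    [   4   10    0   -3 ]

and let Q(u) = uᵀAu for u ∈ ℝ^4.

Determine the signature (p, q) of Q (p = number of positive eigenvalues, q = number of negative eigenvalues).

(1, 3)

An LDLᵀ factorisation of A has diagonal entries -3, 10/3, -3, -1.
That gives 1 positive, 3 negative pivots.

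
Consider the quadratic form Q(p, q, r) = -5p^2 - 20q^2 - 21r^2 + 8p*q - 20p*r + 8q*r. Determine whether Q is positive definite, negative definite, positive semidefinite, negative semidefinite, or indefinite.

The symmetric matrix is A = [[-5, 4, -10], [4, -20, 4], [-10, 4, -21]].
Applying the same elementary operations to the rows and columns of A produces a congruent diagonal matrix with entries -5, -84/5, -1/21.
Counting signs: 3 negative.
Hence Q is negative definite.

negative definite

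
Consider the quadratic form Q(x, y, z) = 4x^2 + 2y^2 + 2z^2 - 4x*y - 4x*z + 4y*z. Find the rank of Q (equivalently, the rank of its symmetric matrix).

Write A = [[4, -2, -2], [-2, 2, 2], [-2, 2, 2]].
Applying the same elementary operations to the rows and columns of A produces a congruent diagonal matrix with entries 4, 1, 0.
That gives 2 positive, 1 zero pivots.
The rank is the number of nonzero pivots: 2.

2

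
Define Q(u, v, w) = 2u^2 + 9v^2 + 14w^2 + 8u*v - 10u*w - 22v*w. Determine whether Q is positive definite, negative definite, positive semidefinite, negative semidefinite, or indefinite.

Write A = [[2, 4, -5], [4, 9, -11], [-5, -11, 14]].
Applying the same elementary operations to the rows and columns of A produces a congruent diagonal matrix with entries 2, 1, 1/2.
Counting signs: 3 positive.
Hence Q is positive definite.

positive definite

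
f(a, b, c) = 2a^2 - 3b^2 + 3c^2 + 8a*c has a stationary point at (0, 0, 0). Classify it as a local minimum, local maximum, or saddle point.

saddle point

The Hessian at the origin is H = [[4, 0, 8], [0, -6, 0], [8, 0, 6]].
Congruent diagonalization of H (simultaneous row and column reduction) yields pivots 4, -6, -10.
So there are 1 positive, 2 negative pivots.
H is indefinite, so the origin is a saddle point.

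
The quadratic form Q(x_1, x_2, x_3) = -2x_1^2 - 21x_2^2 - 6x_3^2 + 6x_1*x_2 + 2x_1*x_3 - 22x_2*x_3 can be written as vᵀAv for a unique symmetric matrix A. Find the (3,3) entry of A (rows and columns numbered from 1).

-6

The coefficient of x_3^2 in Q is -6, and that is exactly A[3,3].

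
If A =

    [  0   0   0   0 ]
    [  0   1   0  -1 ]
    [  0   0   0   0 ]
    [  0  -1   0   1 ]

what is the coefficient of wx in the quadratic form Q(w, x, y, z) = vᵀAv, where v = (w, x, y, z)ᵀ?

The coefficient of wx is A[1,2] + A[2,1] = 2·0 = 0.

0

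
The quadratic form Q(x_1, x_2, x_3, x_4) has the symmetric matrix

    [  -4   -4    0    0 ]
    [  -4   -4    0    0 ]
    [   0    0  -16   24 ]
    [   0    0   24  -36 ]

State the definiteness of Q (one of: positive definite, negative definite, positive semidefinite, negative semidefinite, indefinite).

Symmetric row and column elimination reduces A to a congruent diagonal form with pivots -4, 0, -16, 0.
Counting signs: 2 negative, 2 zero.
Hence Q is negative semidefinite.

negative semidefinite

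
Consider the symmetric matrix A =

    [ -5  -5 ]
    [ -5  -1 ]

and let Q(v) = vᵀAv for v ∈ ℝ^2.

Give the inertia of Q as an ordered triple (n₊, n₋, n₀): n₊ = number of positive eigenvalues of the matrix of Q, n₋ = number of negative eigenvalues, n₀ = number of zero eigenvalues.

An LDLᵀ factorisation of A has diagonal entries -5, 4.
That gives 1 positive, 1 negative pivots.

(1, 1, 0)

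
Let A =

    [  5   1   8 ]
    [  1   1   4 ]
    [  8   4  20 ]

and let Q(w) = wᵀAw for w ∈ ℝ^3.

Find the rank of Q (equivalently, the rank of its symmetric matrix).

2

Row-reducing A symmetrically gives the diagonal entries 5, 4/5, 0.
So there are 2 positive, 1 zero pivots.
The rank is the number of nonzero pivots: 2.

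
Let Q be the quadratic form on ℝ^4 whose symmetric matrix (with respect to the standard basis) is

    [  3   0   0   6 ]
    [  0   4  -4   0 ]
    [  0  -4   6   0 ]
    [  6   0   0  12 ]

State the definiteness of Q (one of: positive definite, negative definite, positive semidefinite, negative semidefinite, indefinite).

Row-reducing A symmetrically gives the diagonal entries 3, 4, 2, 0.
So there are 3 positive, 1 zero pivots.
Hence Q is positive semidefinite.

positive semidefinite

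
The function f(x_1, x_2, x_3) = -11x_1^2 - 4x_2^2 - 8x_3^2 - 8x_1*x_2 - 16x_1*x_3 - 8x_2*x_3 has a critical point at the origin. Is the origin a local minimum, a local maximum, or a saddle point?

The Hessian at the origin is H = [[-22, -8, -16], [-8, -8, -8], [-16, -8, -16]].
Symmetric row and column elimination reduces H to a congruent diagonal form with pivots -22, -56/11, -24/7.
Counting signs: 3 negative.
H is negative definite, so the origin is a strict local maximum.

local maximum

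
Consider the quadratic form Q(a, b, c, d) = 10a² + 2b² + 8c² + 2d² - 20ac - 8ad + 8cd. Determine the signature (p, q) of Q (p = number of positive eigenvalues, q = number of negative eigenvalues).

Write A = [[10, 0, -10, -4], [0, 2, 0, 0], [-10, 0, 8, 4], [-4, 0, 4, 2]].
An LDLᵀ factorisation of A has diagonal entries 10, 2, -2, 2/5.
That gives 3 positive, 1 negative pivots.

(3, 1)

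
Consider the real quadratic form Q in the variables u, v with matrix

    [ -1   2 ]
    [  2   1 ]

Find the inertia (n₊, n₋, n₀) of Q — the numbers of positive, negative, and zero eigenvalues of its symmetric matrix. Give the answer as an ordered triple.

An LDLᵀ factorisation of A has diagonal entries -1, 5.
Counting signs: 1 positive, 1 negative.

(1, 1, 0)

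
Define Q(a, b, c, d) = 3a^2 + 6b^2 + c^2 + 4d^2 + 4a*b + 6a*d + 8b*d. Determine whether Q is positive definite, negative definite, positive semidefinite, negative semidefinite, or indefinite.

The symmetric matrix is A = [[3, 2, 0, 3], [2, 6, 0, 4], [0, 0, 1, 0], [3, 4, 0, 4]].
Congruent diagonalization of A (simultaneous row and column reduction) yields pivots 3, 14/3, 1, 1/7.
So there are 4 positive pivots.
Hence Q is positive definite.

positive definite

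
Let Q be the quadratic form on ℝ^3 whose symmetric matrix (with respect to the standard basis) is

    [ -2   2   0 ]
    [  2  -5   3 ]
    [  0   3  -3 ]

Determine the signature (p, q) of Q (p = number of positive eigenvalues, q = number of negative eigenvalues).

Congruent diagonalization of A (simultaneous row and column reduction) yields pivots -2, -3, 0.
Counting signs: 2 negative, 1 zero.

(0, 2)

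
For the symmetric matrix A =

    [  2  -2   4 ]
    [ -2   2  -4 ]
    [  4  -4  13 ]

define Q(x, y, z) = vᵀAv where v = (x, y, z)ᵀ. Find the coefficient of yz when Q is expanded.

The coefficient of yz is A[2,3] + A[3,2] = 2·(-4) = -8.

-8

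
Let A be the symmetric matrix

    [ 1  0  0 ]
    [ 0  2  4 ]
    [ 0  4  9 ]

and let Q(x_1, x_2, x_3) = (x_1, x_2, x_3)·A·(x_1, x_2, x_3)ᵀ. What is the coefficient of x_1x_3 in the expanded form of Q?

0

The coefficient of x_1x_3 is A[1,3] + A[3,1] = 2·0 = 0.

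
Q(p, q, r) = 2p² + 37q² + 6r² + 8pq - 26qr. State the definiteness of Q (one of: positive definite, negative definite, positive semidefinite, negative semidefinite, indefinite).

The symmetric matrix of Q is A = [[2, 4, 0], [4, 37, -13], [0, -13, 6]].
Leading principal minors: Δ_1 = 2, Δ_2 = 58, Δ_3 = 10.
All leading principal minors are positive, so by Sylvester's criterion Q is positive definite.

positive definite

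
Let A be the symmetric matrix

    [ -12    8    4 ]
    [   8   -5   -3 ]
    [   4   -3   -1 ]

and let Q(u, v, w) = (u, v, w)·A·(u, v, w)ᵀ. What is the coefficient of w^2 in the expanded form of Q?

The coefficient of w^2 is the diagonal entry A[3,3] = -1.

-1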